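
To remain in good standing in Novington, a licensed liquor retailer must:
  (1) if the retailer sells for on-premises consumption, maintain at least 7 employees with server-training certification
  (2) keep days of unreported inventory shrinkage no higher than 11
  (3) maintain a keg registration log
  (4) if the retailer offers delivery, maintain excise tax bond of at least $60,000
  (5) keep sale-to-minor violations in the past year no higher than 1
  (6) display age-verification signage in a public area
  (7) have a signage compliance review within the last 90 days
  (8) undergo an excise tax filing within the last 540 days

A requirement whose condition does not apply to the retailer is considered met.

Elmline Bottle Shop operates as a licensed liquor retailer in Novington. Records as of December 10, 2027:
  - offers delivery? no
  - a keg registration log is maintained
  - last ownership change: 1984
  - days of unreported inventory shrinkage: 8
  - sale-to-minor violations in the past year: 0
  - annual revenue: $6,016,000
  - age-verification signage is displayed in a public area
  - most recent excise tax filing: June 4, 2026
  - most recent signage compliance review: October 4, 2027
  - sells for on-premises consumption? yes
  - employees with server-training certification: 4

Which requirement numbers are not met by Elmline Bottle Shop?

1. condition 'sells for on-premises consumption' holds; employees with server-training certification 4 < 7 → not met
2. days of unreported inventory shrinkage 8 ≤ 11 → met
3. keg registration log present → met
4. condition 'offers delivery' does not hold → requirement n/a → met
5. sale-to-minor violations in the past year 0 ≤ 1 → met
6. age-verification signage present → met
7. signage compliance review 67 days ago vs limit 90 → met
8. excise tax filing 554 days ago vs limit 540 → not met
Not met: 1, 8

1, 8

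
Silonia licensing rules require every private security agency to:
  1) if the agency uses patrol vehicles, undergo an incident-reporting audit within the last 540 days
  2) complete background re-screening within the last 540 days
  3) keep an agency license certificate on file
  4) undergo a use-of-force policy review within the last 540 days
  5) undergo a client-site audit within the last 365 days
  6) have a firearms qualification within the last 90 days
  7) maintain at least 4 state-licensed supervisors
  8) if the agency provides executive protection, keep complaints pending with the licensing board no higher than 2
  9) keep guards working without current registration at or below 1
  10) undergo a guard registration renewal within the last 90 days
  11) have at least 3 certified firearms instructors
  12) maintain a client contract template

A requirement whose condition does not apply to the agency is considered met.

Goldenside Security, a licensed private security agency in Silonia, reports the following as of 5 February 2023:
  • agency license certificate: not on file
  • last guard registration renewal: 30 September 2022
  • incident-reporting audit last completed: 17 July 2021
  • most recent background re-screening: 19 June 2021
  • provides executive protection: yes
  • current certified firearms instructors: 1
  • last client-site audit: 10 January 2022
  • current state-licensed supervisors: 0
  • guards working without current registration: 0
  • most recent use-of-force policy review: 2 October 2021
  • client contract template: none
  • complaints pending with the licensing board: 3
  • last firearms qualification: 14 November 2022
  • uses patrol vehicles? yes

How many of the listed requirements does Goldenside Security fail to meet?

9

1. condition 'uses patrol vehicles' holds; incident-reporting audit 568 days ago vs limit 540 → not met
2. background re-screening 596 days ago vs limit 540 → not met
3. agency license certificate absent → not met
4. use-of-force policy review 491 days ago vs limit 540 → met
5. client-site audit 391 days ago vs limit 365 → not met
6. firearms qualification 83 days ago vs limit 90 → met
7. state-licensed supervisors 0 < 4 → not met
8. condition 'provides executive protection' holds; complaints pending with the licensing board 3 > 2 → not met
9. guards working without current registration 0 ≤ 1 → met
10. guard registration renewal 128 days ago vs limit 90 → not met
11. certified firearms instructors 1 < 3 → not met
12. client contract template absent → not met
Not met: 9 of 12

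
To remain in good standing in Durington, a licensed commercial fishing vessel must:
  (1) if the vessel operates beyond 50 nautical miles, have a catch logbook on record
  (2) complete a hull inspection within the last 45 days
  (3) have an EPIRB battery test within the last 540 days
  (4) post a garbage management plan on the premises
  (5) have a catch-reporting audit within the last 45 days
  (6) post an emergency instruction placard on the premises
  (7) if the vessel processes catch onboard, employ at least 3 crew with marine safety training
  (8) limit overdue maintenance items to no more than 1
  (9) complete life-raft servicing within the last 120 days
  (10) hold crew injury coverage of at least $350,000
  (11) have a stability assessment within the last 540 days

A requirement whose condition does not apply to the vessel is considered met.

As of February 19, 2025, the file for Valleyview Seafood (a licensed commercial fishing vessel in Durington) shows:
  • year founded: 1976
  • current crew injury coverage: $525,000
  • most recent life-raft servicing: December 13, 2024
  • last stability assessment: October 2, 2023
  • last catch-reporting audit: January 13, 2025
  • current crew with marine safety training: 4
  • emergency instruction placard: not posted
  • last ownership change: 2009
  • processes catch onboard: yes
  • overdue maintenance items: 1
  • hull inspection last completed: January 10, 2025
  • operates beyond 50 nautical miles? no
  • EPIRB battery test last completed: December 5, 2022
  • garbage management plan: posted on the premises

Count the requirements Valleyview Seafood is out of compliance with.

1. condition 'operates beyond 50 nautical miles' does not hold → requirement n/a → met
2. hull inspection 40 days ago vs limit 45 → met
3. EPIRB battery test 807 days ago vs limit 540 → not met
4. garbage management plan present → met
5. catch-reporting audit 37 days ago vs limit 45 → met
6. emergency instruction placard absent → not met
7. condition 'processes catch onboard' holds; crew with marine safety training 4 ≥ 3 → met
8. overdue maintenance items 1 ≤ 1 → met
9. life-raft servicing 68 days ago vs limit 120 → met
10. crew injury coverage $525,000 ≥ $350,000 → met
11. stability assessment 506 days ago vs limit 540 → met
Not met: 2 of 11

2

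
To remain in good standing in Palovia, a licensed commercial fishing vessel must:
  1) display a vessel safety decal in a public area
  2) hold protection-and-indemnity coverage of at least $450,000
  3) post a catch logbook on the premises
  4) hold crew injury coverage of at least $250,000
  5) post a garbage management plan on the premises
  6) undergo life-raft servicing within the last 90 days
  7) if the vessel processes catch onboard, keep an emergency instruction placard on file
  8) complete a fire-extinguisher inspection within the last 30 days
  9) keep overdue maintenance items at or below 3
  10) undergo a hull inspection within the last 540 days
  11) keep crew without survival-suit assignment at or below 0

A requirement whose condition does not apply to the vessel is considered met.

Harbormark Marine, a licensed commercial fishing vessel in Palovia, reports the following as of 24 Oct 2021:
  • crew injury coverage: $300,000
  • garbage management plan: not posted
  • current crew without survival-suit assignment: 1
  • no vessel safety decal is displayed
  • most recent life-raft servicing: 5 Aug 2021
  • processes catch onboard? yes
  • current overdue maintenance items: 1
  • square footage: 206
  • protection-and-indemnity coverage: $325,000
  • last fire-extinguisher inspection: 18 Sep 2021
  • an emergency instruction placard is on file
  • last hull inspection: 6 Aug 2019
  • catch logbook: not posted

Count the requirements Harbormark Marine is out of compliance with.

7

1. vessel safety decal absent → not met
2. protection-and-indemnity coverage $325,000 < $450,000 → not met
3. catch logbook absent → not met
4. crew injury coverage $300,000 ≥ $250,000 → met
5. garbage management plan absent → not met
6. life-raft servicing 80 days ago vs limit 90 → met
7. condition 'processes catch onboard' holds; emergency instruction placard present → met
8. fire-extinguisher inspection 36 days ago vs limit 30 → not met
9. overdue maintenance items 1 ≤ 3 → met
10. hull inspection 810 days ago vs limit 540 → not met
11. crew without survival-suit assignment 1 > 0 → not met
Not met: 7 of 11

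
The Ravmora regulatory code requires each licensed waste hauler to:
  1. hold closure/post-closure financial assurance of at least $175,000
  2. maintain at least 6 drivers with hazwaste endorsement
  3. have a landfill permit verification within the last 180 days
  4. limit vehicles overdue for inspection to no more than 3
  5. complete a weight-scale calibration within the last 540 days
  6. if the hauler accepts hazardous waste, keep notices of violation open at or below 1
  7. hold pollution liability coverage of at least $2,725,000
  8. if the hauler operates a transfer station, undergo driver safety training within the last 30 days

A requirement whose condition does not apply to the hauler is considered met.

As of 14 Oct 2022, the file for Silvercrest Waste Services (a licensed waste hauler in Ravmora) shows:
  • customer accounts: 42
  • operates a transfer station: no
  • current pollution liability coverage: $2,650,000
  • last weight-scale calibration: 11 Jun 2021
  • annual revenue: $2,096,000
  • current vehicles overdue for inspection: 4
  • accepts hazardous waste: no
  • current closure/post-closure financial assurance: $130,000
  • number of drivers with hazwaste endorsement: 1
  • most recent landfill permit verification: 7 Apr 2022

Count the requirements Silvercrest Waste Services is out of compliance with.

1. closure/post-closure financial assurance $130,000 < $175,000 → not met
2. drivers with hazwaste endorsement 1 < 6 → not met
3. landfill permit verification 190 days ago vs limit 180 → not met
4. vehicles overdue for inspection 4 > 3 → not met
5. weight-scale calibration 490 days ago vs limit 540 → met
6. condition 'accepts hazardous waste' does not hold → requirement n/a → met
7. pollution liability coverage $2,650,000 < $2,725,000 → not met
8. condition 'operates a transfer station' does not hold → requirement n/a → met
Not met: 5 of 8

5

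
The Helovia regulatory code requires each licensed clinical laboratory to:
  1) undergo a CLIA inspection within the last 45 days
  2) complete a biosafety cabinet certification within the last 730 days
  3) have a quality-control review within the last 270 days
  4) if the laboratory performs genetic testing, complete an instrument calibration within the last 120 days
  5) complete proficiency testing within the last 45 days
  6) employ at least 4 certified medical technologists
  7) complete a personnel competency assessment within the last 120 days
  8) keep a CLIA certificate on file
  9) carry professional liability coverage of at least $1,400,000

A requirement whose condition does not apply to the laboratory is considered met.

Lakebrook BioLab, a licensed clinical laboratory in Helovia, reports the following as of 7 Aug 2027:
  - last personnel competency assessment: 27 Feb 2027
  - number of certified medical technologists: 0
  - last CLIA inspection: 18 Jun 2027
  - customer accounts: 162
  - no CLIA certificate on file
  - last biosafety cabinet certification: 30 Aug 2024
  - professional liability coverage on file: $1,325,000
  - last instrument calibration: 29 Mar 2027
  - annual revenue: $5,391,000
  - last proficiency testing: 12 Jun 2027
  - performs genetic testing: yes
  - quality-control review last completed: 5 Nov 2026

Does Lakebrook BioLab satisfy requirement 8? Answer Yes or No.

No

8. CLIA certificate absent → not met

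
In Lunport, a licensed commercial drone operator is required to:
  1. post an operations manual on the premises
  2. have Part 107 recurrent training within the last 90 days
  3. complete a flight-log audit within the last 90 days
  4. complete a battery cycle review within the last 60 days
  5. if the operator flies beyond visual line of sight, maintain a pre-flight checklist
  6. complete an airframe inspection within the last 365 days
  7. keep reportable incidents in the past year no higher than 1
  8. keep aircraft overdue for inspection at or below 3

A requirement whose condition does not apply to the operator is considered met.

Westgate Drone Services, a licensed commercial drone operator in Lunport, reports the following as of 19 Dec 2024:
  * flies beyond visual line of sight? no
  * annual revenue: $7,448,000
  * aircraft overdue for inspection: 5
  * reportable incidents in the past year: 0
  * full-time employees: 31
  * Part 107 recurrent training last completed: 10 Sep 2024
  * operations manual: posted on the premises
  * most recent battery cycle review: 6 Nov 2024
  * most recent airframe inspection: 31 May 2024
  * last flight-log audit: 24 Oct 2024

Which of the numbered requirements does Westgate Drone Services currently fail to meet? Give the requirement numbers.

1. operations manual present → met
2. Part 107 recurrent training 100 days ago vs limit 90 → not met
3. flight-log audit 56 days ago vs limit 90 → met
4. battery cycle review 43 days ago vs limit 60 → met
5. condition 'flies beyond visual line of sight' does not hold → requirement n/a → met
6. airframe inspection 202 days ago vs limit 365 → met
7. reportable incidents in the past year 0 ≤ 1 → met
8. aircraft overdue for inspection 5 > 3 → not met
Not met: 2, 8

2, 8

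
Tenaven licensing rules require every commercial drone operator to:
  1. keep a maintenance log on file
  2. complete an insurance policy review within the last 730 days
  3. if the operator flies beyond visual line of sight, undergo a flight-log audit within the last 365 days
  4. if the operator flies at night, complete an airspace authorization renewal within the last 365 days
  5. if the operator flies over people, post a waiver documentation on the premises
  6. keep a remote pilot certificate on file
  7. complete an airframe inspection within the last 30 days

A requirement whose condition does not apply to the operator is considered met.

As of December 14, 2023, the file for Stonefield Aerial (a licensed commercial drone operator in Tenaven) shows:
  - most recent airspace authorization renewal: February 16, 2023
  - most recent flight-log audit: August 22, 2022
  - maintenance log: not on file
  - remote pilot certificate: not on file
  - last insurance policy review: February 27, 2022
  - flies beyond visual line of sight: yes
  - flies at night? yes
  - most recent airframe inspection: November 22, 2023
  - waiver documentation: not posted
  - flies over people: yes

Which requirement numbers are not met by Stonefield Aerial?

1. maintenance log absent → not met
2. insurance policy review 655 days ago vs limit 730 → met
3. condition 'flies beyond visual line of sight' holds; flight-log audit 479 days ago vs limit 365 → not met
4. condition 'flies at night' holds; airspace authorization renewal 301 days ago vs limit 365 → met
5. condition 'flies over people' holds; waiver documentation absent → not met
6. remote pilot certificate absent → not met
7. airframe inspection 22 days ago vs limit 30 → met
Not met: 1, 3, 5, 6

1, 3, 5, 6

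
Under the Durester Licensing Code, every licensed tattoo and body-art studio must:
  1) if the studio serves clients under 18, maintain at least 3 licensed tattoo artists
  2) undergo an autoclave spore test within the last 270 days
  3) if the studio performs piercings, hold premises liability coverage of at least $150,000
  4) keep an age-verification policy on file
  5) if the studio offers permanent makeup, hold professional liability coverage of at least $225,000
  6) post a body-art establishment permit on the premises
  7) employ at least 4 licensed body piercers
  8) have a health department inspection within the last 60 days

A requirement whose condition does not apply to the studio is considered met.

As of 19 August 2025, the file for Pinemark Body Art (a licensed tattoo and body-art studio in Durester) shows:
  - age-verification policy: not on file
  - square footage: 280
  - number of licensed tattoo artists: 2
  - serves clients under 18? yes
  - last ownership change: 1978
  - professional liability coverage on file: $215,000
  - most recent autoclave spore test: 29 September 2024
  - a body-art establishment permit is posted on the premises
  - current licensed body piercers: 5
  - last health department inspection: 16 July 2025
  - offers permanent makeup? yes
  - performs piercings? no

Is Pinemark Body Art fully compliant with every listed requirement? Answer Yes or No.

No

1. condition 'serves clients under 18' holds; licensed tattoo artists 2 < 3 → not met
2. autoclave spore test 324 days ago vs limit 270 → not met
3. condition 'performs piercings' does not hold → requirement n/a → met
4. age-verification policy absent → not met
5. condition 'offers permanent makeup' holds; professional liability coverage $215,000 < $225,000 → not met
6. body-art establishment permit present → met
7. licensed body piercers 5 ≥ 4 → met
8. health department inspection 34 days ago vs limit 60 → met
Not met: 1, 2, 4, 5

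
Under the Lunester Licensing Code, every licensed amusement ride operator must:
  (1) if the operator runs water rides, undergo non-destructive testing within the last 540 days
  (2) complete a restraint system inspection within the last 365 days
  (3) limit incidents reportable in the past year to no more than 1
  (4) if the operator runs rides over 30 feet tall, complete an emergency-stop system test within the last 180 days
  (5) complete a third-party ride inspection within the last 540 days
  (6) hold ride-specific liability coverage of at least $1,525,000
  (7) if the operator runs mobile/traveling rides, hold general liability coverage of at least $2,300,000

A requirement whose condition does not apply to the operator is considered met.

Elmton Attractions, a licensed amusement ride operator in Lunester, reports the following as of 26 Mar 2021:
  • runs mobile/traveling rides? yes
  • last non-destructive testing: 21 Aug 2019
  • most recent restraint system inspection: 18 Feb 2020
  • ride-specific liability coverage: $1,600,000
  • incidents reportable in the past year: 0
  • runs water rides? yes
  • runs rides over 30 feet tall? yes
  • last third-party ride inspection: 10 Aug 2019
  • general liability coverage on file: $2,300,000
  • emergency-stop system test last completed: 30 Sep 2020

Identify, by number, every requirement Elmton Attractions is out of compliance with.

1, 2, 5

1. condition 'runs water rides' holds; non-destructive testing 583 days ago vs limit 540 → not met
2. restraint system inspection 402 days ago vs limit 365 → not met
3. incidents reportable in the past year 0 ≤ 1 → met
4. condition 'runs rides over 30 feet tall' holds; emergency-stop system test 177 days ago vs limit 180 → met
5. third-party ride inspection 594 days ago vs limit 540 → not met
6. ride-specific liability coverage $1,600,000 ≥ $1,525,000 → met
7. condition 'runs mobile/traveling rides' holds; general liability coverage $2,300,000 ≥ $2,300,000 → met
Not met: 1, 2, 5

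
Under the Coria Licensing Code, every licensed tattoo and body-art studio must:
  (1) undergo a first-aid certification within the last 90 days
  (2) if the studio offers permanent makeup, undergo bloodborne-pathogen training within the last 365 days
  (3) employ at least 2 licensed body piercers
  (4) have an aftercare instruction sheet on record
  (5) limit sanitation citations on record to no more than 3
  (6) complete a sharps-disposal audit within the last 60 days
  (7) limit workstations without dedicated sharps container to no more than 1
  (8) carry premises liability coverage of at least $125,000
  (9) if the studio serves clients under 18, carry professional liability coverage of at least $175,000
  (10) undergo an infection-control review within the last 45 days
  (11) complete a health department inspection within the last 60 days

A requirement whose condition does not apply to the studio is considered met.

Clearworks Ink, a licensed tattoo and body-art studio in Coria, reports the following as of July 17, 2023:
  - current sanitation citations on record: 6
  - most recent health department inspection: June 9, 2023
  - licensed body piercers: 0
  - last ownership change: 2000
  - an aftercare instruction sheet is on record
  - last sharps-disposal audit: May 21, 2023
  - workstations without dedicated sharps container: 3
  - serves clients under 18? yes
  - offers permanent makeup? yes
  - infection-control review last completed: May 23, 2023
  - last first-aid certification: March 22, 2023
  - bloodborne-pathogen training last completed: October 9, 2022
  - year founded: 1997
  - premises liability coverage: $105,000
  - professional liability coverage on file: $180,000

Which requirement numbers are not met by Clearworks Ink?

1. first-aid certification 117 days ago vs limit 90 → not met
2. condition 'offers permanent makeup' holds; bloodborne-pathogen training 281 days ago vs limit 365 → met
3. licensed body piercers 0 < 2 → not met
4. aftercare instruction sheet present → met
5. sanitation citations on record 6 > 3 → not met
6. sharps-disposal audit 57 days ago vs limit 60 → met
7. workstations without dedicated sharps container 3 > 1 → not met
8. premises liability coverage $105,000 < $125,000 → not met
9. condition 'serves clients under 18' holds; professional liability coverage $180,000 ≥ $175,000 → met
10. infection-control review 55 days ago vs limit 45 → not met
11. health department inspection 38 days ago vs limit 60 → met
Not met: 1, 3, 5, 7, 8, 10

1, 3, 5, 7, 8, 10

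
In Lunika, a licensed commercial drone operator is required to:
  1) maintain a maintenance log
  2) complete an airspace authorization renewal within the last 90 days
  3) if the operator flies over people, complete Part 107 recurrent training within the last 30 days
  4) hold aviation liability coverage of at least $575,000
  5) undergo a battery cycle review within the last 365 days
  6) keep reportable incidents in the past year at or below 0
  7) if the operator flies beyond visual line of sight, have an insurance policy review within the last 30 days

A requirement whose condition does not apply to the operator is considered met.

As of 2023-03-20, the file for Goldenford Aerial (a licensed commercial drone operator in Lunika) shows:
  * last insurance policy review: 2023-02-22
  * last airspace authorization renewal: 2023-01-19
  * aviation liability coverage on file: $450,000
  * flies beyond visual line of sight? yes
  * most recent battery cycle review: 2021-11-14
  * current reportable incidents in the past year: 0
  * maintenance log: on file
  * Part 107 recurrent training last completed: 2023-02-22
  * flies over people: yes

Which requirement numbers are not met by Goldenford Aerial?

1. maintenance log present → met
2. airspace authorization renewal 60 days ago vs limit 90 → met
3. condition 'flies over people' holds; Part 107 recurrent training 26 days ago vs limit 30 → met
4. aviation liability coverage $450,000 < $575,000 → not met
5. battery cycle review 491 days ago vs limit 365 → not met
6. reportable incidents in the past year 0 ≤ 0 → met
7. condition 'flies beyond visual line of sight' holds; insurance policy review 26 days ago vs limit 30 → met
Not met: 4, 5

4, 5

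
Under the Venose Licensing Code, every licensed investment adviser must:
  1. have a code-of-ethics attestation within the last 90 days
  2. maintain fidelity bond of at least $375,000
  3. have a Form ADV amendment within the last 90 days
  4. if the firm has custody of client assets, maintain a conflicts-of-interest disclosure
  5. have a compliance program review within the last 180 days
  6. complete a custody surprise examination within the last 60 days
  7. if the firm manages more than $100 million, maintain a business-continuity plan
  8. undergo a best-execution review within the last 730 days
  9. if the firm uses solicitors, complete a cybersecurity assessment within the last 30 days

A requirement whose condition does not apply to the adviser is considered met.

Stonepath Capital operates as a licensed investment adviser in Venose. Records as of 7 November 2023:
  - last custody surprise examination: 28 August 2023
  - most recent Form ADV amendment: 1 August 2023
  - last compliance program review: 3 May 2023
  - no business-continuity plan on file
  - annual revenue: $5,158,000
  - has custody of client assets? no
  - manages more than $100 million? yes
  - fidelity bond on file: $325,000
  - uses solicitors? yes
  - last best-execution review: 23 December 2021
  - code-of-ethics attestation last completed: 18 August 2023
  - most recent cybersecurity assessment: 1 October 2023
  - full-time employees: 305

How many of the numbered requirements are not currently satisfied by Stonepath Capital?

6

1. code-of-ethics attestation 81 days ago vs limit 90 → met
2. fidelity bond $325,000 < $375,000 → not met
3. Form ADV amendment 98 days ago vs limit 90 → not met
4. condition 'has custody of client assets' does not hold → requirement n/a → met
5. compliance program review 188 days ago vs limit 180 → not met
6. custody surprise examination 71 days ago vs limit 60 → not met
7. condition 'manages more than $100 million' holds; business-continuity plan absent → not met
8. best-execution review 684 days ago vs limit 730 → met
9. condition 'uses solicitors' holds; cybersecurity assessment 37 days ago vs limit 30 → not met
Not met: 6 of 9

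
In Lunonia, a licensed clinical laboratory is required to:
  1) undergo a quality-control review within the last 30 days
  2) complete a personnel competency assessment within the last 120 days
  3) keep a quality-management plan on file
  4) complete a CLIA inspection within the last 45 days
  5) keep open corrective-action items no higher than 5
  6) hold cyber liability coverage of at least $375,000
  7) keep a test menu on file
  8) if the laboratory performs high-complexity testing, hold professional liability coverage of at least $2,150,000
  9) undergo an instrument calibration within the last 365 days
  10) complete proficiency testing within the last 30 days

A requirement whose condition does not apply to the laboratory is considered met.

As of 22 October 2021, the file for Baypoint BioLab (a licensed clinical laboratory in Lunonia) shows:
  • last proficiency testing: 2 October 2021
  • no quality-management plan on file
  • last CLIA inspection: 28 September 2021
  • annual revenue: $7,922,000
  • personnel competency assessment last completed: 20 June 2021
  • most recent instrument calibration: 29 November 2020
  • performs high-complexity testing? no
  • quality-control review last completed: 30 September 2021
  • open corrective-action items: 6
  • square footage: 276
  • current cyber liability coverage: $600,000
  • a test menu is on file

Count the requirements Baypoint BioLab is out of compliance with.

1. quality-control review 22 days ago vs limit 30 → met
2. personnel competency assessment 124 days ago vs limit 120 → not met
3. quality-management plan absent → not met
4. CLIA inspection 24 days ago vs limit 45 → met
5. open corrective-action items 6 > 5 → not met
6. cyber liability coverage $600,000 ≥ $375,000 → met
7. test menu present → met
8. condition 'performs high-complexity testing' does not hold → requirement n/a → met
9. instrument calibration 327 days ago vs limit 365 → met
10. proficiency testing 20 days ago vs limit 30 → met
Not met: 3 of 10

3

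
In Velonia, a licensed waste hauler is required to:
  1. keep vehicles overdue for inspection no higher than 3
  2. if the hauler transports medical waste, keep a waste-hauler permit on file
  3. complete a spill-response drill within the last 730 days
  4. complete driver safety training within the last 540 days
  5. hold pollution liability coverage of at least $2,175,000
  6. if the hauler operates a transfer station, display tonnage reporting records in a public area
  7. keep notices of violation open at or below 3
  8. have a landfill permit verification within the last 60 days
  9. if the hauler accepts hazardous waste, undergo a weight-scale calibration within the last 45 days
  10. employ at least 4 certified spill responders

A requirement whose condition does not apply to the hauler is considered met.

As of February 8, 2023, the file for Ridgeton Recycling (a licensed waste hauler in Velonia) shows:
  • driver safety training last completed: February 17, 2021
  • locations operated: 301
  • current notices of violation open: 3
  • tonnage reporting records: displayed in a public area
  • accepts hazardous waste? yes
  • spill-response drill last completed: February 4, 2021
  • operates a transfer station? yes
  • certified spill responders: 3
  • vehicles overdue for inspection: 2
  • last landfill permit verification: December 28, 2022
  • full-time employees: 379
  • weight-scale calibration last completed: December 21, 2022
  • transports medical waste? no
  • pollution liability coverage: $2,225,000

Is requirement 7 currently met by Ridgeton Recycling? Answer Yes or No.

Yes

7. notices of violation open 3 ≤ 3 → met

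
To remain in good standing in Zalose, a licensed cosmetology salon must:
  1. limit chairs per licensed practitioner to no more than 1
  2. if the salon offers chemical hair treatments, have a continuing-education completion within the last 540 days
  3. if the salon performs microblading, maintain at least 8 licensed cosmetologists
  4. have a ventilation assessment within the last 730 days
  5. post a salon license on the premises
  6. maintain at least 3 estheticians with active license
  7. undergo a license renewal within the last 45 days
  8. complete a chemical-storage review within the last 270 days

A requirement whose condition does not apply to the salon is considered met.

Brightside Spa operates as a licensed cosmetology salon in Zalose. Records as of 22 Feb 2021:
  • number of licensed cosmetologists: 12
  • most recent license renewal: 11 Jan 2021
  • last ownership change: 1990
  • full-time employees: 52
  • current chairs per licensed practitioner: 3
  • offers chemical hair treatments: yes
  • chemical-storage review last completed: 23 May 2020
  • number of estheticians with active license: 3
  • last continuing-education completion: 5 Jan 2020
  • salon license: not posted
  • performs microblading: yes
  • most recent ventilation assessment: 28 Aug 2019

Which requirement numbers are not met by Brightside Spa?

1, 5, 8

1. chairs per licensed practitioner 3 > 1 → not met
2. condition 'offers chemical hair treatments' holds; continuing-education completion 414 days ago vs limit 540 → met
3. condition 'performs microblading' holds; licensed cosmetologists 12 ≥ 8 → met
4. ventilation assessment 544 days ago vs limit 730 → met
5. salon license absent → not met
6. estheticians with active license 3 ≥ 3 → met
7. license renewal 42 days ago vs limit 45 → met
8. chemical-storage review 275 days ago vs limit 270 → not met
Not met: 1, 5, 8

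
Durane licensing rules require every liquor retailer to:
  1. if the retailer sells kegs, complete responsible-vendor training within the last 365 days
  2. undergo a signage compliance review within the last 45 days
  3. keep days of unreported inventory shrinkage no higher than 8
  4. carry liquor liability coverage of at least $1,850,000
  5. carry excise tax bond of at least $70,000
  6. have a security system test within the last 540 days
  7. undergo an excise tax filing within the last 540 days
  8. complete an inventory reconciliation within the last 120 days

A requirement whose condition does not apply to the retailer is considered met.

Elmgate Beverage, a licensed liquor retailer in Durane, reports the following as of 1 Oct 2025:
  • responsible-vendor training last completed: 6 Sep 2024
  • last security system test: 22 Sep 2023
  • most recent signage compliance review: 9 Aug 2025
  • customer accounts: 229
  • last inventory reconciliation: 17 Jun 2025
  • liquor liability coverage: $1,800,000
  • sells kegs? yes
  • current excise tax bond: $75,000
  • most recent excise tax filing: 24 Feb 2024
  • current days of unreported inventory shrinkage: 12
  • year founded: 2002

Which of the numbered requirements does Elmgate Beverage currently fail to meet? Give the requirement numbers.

1, 2, 3, 4, 6, 7

1. condition 'sells kegs' holds; responsible-vendor training 390 days ago vs limit 365 → not met
2. signage compliance review 53 days ago vs limit 45 → not met
3. days of unreported inventory shrinkage 12 > 8 → not met
4. liquor liability coverage $1,800,000 < $1,850,000 → not met
5. excise tax bond $75,000 ≥ $70,000 → met
6. security system test 740 days ago vs limit 540 → not met
7. excise tax filing 585 days ago vs limit 540 → not met
8. inventory reconciliation 106 days ago vs limit 120 → met
Not met: 1, 2, 3, 4, 6, 7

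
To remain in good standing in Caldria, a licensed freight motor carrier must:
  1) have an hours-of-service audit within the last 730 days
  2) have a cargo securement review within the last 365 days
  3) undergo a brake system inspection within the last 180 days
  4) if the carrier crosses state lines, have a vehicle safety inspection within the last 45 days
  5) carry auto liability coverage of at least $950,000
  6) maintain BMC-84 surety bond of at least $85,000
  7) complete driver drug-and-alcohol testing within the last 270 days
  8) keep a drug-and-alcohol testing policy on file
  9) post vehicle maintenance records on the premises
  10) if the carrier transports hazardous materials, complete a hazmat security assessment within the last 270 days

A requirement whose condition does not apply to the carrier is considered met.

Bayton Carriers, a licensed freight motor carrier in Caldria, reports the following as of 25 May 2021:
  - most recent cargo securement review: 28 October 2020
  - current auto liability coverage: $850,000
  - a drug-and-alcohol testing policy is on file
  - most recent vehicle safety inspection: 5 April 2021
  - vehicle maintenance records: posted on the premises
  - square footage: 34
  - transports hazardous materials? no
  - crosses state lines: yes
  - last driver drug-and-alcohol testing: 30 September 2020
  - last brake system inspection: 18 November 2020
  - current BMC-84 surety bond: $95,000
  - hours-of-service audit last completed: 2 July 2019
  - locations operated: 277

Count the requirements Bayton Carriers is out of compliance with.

1. hours-of-service audit 693 days ago vs limit 730 → met
2. cargo securement review 209 days ago vs limit 365 → met
3. brake system inspection 188 days ago vs limit 180 → not met
4. condition 'crosses state lines' holds; vehicle safety inspection 50 days ago vs limit 45 → not met
5. auto liability coverage $850,000 < $950,000 → not met
6. BMC-84 surety bond $95,000 ≥ $85,000 → met
7. driver drug-and-alcohol testing 237 days ago vs limit 270 → met
8. drug-and-alcohol testing policy present → met
9. vehicle maintenance records present → met
10. condition 'transports hazardous materials' does not hold → requirement n/a → met
Not met: 3 of 10

3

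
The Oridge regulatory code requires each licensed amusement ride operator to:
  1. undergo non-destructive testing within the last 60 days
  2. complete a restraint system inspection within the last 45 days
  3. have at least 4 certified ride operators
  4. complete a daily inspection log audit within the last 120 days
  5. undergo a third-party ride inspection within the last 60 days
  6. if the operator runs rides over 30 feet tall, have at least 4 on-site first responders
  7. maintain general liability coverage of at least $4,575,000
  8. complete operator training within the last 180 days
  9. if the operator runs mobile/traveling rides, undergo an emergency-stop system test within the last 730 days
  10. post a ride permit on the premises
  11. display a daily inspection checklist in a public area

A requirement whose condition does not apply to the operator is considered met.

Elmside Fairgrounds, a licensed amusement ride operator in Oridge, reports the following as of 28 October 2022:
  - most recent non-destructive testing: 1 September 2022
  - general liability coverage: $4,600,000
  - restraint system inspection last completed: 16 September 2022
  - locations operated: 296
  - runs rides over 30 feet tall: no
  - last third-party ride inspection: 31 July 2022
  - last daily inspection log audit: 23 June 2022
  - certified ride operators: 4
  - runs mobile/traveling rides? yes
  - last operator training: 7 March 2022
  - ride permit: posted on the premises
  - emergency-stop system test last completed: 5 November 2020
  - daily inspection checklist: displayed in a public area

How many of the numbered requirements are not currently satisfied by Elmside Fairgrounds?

1. non-destructive testing 57 days ago vs limit 60 → met
2. restraint system inspection 42 days ago vs limit 45 → met
3. certified ride operators 4 ≥ 4 → met
4. daily inspection log audit 127 days ago vs limit 120 → not met
5. third-party ride inspection 89 days ago vs limit 60 → not met
6. condition 'runs rides over 30 feet tall' does not hold → requirement n/a → met
7. general liability coverage $4,600,000 ≥ $4,575,000 → met
8. operator training 235 days ago vs limit 180 → not met
9. condition 'runs mobile/traveling rides' holds; emergency-stop system test 722 days ago vs limit 730 → met
10. ride permit present → met
11. daily inspection checklist present → met
Not met: 3 of 11

3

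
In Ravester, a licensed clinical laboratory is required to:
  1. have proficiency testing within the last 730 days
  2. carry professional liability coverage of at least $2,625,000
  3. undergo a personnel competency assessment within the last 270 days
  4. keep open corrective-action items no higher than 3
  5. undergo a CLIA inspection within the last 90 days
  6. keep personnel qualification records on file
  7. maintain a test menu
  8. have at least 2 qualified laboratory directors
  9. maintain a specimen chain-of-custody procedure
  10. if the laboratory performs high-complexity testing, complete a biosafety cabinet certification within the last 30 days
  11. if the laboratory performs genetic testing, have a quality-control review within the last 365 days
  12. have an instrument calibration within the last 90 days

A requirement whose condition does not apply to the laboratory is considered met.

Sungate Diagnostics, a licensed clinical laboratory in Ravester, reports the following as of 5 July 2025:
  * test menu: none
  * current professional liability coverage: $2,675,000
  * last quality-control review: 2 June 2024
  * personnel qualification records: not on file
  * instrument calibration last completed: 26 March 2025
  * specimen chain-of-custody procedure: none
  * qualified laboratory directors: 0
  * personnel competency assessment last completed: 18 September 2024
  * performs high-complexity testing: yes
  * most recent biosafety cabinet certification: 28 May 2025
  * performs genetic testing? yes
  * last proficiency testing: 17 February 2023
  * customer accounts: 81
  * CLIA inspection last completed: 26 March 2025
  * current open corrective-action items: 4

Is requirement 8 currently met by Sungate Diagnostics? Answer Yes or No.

No

8. qualified laboratory directors 0 < 2 → not met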